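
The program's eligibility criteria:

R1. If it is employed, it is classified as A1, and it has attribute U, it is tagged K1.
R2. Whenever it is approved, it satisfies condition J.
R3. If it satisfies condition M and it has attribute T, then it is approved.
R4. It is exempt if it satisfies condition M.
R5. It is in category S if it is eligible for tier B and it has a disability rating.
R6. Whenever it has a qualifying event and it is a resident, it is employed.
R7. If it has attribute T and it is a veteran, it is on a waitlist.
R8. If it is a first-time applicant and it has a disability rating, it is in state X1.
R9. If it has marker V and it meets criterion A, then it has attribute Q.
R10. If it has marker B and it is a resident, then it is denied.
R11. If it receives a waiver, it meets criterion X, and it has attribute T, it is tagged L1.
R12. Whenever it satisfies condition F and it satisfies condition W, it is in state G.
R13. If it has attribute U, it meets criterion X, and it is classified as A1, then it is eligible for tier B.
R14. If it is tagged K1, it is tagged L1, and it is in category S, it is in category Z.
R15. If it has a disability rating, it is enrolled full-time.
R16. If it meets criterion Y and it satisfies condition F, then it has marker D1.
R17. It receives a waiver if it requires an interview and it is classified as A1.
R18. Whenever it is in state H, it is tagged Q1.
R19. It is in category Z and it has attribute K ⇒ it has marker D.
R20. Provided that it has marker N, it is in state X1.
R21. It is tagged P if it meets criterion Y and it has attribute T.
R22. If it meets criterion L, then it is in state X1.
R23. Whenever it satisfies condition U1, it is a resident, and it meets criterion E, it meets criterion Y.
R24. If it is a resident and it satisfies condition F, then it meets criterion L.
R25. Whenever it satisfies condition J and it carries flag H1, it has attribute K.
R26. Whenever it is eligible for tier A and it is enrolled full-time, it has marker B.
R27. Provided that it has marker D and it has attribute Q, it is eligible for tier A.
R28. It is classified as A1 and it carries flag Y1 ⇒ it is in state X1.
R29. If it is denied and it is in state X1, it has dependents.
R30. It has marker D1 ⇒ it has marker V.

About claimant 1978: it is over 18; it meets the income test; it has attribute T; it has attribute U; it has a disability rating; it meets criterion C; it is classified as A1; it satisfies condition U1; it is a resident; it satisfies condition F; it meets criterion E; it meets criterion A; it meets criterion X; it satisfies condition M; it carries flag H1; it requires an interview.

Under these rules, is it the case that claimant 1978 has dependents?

No

Forward chaining from the given facts derives: is approved, is exempt, is eligible for tier B, is enrolled full-time, receives a waiver, meets criterion Y, meets criterion L, satisfies condition J, is in category S, is tagged L1, has marker D1, is tagged P, is in state X1, has attribute K, has marker V, has attribute Q.
The only rule concluding "it has dependents" is R29, which needs "it is denied"; that is never established.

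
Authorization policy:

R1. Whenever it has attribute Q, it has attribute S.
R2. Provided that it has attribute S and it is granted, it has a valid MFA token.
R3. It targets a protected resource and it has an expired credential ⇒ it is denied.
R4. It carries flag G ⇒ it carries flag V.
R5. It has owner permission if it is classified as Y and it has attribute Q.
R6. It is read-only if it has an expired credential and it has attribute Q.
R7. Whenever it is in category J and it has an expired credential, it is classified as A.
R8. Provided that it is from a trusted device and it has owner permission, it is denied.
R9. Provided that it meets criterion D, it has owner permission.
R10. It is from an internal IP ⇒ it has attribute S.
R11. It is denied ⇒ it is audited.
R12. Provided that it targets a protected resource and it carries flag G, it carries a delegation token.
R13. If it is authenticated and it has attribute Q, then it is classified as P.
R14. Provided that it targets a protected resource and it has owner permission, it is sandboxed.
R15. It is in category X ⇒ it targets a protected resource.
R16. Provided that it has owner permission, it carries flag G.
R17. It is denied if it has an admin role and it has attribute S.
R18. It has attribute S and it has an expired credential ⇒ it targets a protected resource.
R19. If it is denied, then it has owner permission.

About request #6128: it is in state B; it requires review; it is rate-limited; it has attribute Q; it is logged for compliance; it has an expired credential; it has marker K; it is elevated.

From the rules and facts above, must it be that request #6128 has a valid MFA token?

No

Forward chaining from the given facts derives: has attribute S, is read-only, targets a protected resource, is denied, is audited, has owner permission, is sandboxed, carries flag G, carries flag V, carries a delegation token.
The only rule concluding "it has a valid MFA token" is R2, which needs "it is granted"; that is never established.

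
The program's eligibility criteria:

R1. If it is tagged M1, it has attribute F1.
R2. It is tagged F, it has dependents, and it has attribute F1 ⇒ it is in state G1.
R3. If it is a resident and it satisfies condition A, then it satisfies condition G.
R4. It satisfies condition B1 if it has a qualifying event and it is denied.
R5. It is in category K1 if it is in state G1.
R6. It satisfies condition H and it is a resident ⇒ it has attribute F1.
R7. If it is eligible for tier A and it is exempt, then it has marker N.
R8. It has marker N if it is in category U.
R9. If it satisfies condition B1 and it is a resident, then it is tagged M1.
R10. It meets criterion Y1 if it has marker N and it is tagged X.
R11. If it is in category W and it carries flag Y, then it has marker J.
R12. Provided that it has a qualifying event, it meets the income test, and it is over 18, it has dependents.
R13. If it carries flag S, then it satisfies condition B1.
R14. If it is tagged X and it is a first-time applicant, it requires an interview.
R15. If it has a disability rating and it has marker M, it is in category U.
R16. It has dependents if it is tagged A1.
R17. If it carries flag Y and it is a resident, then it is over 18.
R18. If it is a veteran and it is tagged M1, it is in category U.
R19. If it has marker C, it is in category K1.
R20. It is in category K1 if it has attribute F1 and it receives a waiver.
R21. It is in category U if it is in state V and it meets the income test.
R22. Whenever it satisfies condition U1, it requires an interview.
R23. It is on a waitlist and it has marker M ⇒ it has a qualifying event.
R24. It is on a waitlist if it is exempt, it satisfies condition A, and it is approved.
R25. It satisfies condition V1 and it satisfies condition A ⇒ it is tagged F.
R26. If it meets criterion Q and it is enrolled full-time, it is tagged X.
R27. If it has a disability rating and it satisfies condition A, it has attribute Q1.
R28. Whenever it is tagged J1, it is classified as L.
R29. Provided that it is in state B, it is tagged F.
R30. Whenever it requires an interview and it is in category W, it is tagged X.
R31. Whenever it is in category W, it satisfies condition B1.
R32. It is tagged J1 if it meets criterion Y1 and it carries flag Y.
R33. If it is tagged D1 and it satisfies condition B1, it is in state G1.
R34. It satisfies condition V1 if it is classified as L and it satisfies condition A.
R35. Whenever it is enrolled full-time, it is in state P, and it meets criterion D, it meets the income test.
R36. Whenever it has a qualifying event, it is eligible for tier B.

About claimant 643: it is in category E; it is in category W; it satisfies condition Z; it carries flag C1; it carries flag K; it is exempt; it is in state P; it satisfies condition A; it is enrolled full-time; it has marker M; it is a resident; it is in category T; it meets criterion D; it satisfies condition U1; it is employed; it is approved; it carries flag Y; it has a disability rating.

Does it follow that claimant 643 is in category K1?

Yes

By R15 (it has a disability rating, it has marker M): it is in category U.
By R17 (it carries flag Y, it is a resident): it is over 18.
By R22 (it satisfies condition U1): it requires an interview.
By R24 (it is exempt, it satisfies condition A, it is approved): it is on a waitlist.
By R30 (it requires an interview, it is in category W): it is tagged X.
By R31 (it is in category W): it satisfies condition B1.
By R35 (it is enrolled full-time, it is in state P, it meets criterion D): it meets the income test.
By R8 (it is in category U): it has marker N.
By R9 (it satisfies condition B1, it is a resident): it is tagged M1.
By R10 (it has marker N, it is tagged X): it meets criterion Y1.
By R23 (it is on a waitlist, it has marker M): it has a qualifying event.
By R32 (it meets criterion Y1, it carries flag Y): it is tagged J1.
By R1 (it is tagged M1): it has attribute F1.
By R12 (it has a qualifying event, it meets the income test, it is over 18): it has dependents.
By R28 (it is tagged J1): it is classified as L.
By R34 (it is classified as L, it satisfies condition A): it satisfies condition V1.
By R25 (it satisfies condition V1, it satisfies condition A): it is tagged F.
By R2 (it is tagged F, it has dependents, it has attribute F1): it is in state G1.
By R5 (it is in state G1): it is in category K1.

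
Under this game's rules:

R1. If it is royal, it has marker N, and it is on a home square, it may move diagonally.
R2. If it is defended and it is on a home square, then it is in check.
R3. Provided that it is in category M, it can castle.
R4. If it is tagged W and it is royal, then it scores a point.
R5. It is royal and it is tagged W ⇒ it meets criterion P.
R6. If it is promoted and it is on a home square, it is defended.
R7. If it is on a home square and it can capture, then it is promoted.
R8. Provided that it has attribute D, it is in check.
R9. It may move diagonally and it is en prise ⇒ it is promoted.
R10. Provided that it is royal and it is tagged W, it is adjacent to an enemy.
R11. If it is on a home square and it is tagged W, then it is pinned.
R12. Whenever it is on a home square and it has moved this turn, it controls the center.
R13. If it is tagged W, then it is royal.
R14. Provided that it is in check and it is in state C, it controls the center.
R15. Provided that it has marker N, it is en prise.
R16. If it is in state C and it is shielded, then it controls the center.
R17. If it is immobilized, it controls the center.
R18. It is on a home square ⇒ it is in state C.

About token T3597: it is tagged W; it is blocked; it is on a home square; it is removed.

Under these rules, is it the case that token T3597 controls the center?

Forward chaining from the given facts derives: is pinned, is royal, is in state C, scores a point, meets criterion P, is adjacent to an enemy.
Rules concluding "it controls the center": R12 needs "it has moved this turn"; R14 needs "it is in check"; R16 needs "it is shielded"; R17 needs "it is immobilized" — none of these are established.

No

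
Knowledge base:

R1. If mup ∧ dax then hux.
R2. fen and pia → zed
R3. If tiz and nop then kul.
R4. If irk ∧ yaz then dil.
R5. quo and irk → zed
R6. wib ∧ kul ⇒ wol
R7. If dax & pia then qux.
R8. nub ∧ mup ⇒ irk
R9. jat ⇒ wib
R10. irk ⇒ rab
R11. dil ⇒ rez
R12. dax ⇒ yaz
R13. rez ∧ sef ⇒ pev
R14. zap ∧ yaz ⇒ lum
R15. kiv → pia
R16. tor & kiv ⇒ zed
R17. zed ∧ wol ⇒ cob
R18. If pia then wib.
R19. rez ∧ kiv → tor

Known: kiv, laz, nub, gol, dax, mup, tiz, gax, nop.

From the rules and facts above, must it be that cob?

Yes

kul  (by R3: tiz, nop)
irk  (by R8: nub, mup)
yaz  (by R12: dax)
pia  (by R15: kiv)
wib  (by R18: pia)
dil  (by R4: irk, yaz)
wol  (by R6: wib, kul)
rez  (by R11: dil)
tor  (by R19: rez, kiv)
zed  (by R16: tor, kiv)
cob  (by R17: zed, wol)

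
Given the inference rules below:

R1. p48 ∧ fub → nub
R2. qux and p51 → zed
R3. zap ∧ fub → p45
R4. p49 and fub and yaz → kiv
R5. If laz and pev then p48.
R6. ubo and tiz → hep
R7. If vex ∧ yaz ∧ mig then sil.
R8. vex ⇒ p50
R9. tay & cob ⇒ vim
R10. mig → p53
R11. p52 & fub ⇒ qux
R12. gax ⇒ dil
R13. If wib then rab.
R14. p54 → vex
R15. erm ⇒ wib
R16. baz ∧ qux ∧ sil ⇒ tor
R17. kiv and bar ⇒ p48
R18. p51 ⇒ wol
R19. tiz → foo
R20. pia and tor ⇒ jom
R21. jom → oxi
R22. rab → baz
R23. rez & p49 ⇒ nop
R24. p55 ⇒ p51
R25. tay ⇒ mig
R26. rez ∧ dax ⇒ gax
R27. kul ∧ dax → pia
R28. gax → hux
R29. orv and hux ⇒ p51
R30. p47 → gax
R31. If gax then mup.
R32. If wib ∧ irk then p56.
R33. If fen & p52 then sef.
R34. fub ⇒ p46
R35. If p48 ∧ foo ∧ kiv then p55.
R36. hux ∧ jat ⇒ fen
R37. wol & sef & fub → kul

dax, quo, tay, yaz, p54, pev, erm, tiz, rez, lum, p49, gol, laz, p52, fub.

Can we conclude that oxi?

Forward chaining from the given facts derives: kiv, p48, qux, vex, wib, foo, nop, mig, gax, hux, mup, p46, p55, nub, sil, p50, p53, dil, rab, baz, p51, zed, tor, wol.
The only rule concluding oxi is R21, which needs jom; that is never established.

No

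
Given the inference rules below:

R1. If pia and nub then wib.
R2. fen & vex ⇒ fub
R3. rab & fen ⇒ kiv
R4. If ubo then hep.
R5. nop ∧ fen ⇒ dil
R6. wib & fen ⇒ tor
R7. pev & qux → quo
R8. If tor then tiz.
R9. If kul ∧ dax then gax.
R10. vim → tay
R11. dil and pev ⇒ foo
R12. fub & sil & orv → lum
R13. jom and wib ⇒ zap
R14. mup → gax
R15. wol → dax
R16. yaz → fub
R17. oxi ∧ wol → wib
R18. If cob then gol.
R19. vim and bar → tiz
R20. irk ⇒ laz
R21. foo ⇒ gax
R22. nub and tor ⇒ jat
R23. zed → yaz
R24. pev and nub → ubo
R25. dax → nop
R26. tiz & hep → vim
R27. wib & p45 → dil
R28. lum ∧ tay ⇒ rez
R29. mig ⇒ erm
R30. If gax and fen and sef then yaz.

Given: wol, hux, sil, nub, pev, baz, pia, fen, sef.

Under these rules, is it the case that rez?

Forward chaining from the given facts derives: wib, tor, tiz, dax, jat, ubo, nop, hep, dil, foo, gax, vim, yaz, tay, fub.
The only rule concluding rez is R28, which needs lum; that is never established.

No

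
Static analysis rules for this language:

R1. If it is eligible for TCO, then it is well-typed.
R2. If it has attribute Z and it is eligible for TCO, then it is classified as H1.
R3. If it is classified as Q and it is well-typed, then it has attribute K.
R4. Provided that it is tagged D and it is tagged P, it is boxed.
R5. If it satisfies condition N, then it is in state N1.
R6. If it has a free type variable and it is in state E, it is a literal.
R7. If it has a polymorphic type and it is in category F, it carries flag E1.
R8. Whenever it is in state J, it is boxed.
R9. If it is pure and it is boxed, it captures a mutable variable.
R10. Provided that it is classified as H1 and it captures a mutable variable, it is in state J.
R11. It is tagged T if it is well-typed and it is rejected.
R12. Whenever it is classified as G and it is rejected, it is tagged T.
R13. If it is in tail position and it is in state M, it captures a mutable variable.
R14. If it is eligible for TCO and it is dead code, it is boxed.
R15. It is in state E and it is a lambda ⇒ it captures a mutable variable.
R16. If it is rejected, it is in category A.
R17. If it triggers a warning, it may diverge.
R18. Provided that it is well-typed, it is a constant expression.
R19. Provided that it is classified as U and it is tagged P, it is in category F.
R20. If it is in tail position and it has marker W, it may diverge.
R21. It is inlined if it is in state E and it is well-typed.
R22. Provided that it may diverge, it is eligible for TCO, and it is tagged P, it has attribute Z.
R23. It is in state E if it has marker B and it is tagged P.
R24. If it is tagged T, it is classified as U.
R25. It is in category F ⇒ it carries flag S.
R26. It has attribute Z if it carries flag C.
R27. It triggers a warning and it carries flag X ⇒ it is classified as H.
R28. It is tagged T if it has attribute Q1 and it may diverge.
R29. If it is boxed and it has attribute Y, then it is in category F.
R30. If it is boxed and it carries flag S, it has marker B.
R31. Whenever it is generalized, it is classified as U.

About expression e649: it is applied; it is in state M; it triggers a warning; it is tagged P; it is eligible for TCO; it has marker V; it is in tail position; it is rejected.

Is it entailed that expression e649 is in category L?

No

Forward chaining from the given facts derives: is well-typed, is tagged T, captures a mutable variable, is in category A, may diverge, is a constant expression, has attribute Z, is classified as U, is classified as H1, is in state J, is in category F, carries flag S, is boxed, has marker B, is in state E, is inlined.
No rule has "it is in category L" as its conclusion, and it is not among the given facts.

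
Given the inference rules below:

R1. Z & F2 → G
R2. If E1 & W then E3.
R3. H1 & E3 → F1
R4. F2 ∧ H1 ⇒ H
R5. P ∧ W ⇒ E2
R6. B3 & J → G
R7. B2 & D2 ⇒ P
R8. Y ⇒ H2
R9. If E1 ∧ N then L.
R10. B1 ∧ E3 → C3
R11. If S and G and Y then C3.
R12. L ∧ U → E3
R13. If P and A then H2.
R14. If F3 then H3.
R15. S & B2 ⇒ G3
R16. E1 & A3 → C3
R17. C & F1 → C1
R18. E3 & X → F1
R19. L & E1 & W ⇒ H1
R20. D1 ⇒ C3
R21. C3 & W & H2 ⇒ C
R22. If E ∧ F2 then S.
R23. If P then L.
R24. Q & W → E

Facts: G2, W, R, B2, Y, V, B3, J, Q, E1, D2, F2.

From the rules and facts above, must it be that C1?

E3  (by R2: E1, W)
G  (by R6: B3, J)
P  (by R7: B2, D2)
H2  (by R8: Y)
L  (by R23: P)
E  (by R24: Q, W)
H1  (by R19: L, E1, W)
S  (by R22: E, F2)
F1  (by R3: H1, E3)
C3  (by R11: S, G, Y)
C  (by R21: C3, W, H2)
C1  (by R17: C, F1)

Yes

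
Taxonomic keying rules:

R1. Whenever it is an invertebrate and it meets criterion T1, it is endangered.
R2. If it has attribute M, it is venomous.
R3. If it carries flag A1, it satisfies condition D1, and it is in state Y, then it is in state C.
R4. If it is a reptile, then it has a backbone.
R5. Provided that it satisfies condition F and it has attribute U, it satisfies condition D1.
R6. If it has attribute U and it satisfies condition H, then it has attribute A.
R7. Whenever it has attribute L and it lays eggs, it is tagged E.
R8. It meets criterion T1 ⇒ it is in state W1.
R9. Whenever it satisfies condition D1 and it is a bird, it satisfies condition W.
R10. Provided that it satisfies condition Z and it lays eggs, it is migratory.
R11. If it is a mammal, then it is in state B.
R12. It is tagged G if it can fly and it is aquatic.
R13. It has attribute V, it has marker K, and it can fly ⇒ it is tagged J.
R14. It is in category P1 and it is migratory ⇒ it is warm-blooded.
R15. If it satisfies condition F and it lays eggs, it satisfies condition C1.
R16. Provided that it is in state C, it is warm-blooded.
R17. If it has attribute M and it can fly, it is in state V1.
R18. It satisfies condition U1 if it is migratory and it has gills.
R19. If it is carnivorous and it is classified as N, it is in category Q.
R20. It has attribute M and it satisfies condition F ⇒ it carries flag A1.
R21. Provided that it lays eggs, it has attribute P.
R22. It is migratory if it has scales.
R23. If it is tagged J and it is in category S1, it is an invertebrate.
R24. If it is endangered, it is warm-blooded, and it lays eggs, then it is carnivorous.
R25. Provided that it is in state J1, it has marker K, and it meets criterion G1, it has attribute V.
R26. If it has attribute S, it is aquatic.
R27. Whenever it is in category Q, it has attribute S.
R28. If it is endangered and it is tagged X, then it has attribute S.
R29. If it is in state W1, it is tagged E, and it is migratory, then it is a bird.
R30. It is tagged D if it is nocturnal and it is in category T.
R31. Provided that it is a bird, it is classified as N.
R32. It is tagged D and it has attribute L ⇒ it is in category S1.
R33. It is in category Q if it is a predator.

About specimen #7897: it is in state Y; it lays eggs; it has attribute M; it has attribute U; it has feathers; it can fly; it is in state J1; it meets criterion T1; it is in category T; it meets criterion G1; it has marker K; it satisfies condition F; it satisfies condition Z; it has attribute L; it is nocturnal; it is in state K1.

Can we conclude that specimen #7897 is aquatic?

Yes

By R5 (it satisfies condition F, it has attribute U): it satisfies condition D1.
By R7 (it has attribute L, it lays eggs): it is tagged E.
By R8 (it meets criterion T1): it is in state W1.
By R10 (it satisfies condition Z, it lays eggs): it is migratory.
By R20 (it has attribute M, it satisfies condition F): it carries flag A1.
By R25 (it is in state J1, it has marker K, it meets criterion G1): it has attribute V.
By R29 (it is in state W1, it is tagged E, it is migratory): it is a bird.
By R30 (it is nocturnal, it is in category T): it is tagged D.
By R31 (it is a bird): it is classified as N.
By R32 (it is tagged D, it has attribute L): it is in category S1.
By R3 (it carries flag A1, it satisfies condition D1, it is in state Y): it is in state C.
By R13 (it has attribute V, it has marker K, it can fly): it is tagged J.
By R16 (it is in state C): it is warm-blooded.
By R23 (it is tagged J, it is in category S1): it is an invertebrate.
By R1 (it is an invertebrate, it meets criterion T1): it is endangered.
By R24 (it is endangered, it is warm-blooded, it lays eggs): it is carnivorous.
By R19 (it is carnivorous, it is classified as N): it is in category Q.
By R27 (it is in category Q): it has attribute S.
By R26 (it has attribute S): it is aquatic.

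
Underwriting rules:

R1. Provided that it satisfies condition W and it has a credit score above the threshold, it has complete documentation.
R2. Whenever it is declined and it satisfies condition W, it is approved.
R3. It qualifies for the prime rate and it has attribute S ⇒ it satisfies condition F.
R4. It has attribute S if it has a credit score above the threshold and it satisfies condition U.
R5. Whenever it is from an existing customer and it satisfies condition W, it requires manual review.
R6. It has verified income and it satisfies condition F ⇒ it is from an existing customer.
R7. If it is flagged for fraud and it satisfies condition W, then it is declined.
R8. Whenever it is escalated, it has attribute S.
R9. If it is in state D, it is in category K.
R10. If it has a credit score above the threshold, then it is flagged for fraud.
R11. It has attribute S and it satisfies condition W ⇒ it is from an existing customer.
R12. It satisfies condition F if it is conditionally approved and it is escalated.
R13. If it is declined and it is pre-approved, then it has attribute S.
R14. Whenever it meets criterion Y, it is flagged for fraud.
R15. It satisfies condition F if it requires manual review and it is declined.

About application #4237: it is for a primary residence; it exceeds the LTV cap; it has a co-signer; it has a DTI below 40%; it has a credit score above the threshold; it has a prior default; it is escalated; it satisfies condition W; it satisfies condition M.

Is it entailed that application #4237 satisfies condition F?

Yes

By R8 (it is escalated): it has attribute S.
By R10 (it has a credit score above the threshold): it is flagged for fraud.
By R11 (it has attribute S, it satisfies condition W): it is from an existing customer.
By R5 (it is from an existing customer, it satisfies condition W): it requires manual review.
By R7 (it is flagged for fraud, it satisfies condition W): it is declined.
By R15 (it requires manual review, it is declined): it satisfies condition F.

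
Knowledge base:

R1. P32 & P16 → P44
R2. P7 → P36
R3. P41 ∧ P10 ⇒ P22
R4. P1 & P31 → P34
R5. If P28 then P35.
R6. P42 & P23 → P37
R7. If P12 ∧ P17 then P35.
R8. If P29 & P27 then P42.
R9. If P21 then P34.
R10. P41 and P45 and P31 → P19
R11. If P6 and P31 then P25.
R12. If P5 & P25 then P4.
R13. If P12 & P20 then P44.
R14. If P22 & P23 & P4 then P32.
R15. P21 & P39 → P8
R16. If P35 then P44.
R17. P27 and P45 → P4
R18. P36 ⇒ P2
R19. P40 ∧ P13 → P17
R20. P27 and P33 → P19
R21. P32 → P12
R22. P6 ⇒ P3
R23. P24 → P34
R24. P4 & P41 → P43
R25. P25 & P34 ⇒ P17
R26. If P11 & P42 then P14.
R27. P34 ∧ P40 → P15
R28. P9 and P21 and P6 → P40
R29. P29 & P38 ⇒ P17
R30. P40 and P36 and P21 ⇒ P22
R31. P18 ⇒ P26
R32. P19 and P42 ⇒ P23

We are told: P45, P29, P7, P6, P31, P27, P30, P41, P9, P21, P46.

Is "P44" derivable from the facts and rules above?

Yes

P36  (by R2: P7)
P42  (by R8: P29, P27)
P34  (by R9: P21)
P19  (by R10: P41, P45, P31)
P25  (by R11: P6, P31)
P4  (by R17: P27, P45)
P17  (by R25: P25, P34)
P40  (by R28: P9, P21, P6)
P22  (by R30: P40, P36, P21)
P23  (by R32: P19, P42)
P32  (by R14: P22, P23, P4)
P12  (by R21: P32)
P35  (by R7: P12, P17)
P44  (by R16: P35)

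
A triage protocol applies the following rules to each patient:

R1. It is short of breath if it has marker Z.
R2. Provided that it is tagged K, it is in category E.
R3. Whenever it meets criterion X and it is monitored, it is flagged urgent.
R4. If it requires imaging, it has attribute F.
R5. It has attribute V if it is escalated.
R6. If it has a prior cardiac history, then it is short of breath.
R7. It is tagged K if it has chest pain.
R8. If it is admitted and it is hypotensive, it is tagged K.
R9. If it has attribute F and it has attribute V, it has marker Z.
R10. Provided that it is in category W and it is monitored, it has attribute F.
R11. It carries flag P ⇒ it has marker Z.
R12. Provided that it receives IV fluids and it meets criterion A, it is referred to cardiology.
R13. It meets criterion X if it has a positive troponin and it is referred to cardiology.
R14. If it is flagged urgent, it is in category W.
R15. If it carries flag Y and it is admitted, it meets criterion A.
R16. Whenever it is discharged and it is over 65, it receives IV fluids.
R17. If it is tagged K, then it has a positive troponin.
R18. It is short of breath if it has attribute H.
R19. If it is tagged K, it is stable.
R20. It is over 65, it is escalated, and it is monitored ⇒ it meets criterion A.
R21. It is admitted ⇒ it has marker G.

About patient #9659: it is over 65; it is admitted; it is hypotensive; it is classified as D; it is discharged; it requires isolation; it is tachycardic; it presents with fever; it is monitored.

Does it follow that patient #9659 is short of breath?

No

Forward chaining from the given facts derives: is tagged K, receives IV fluids, has a positive troponin, is stable, has marker G, is in category E.
Rules concluding "it is short of breath": R1 needs "it has marker Z"; R6 needs "it has a prior cardiac history"; R18 needs "it has attribute H" — none of these are established.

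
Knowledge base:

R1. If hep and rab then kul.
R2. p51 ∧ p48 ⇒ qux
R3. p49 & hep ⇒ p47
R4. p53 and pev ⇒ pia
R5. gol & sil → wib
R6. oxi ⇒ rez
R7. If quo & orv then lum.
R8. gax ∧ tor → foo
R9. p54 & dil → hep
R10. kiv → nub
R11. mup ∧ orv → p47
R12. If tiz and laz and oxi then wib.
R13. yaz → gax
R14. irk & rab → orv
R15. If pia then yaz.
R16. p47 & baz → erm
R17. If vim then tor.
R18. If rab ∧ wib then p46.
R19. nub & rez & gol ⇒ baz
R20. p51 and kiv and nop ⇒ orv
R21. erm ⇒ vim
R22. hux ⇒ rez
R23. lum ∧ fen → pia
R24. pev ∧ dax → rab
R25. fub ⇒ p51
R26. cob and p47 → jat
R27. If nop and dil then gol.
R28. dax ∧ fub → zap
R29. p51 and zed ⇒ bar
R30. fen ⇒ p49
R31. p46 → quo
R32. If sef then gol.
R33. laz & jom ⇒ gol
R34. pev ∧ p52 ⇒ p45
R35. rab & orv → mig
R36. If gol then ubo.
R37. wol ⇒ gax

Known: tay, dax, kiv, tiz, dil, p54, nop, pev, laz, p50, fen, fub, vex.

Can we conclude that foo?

Forward chaining from the given facts derives: hep, nub, rab, p51, gol, zap, p49, ubo, kul, p47, orv, mig.
The only rule concluding foo is R8, which needs gax; that is never established.

No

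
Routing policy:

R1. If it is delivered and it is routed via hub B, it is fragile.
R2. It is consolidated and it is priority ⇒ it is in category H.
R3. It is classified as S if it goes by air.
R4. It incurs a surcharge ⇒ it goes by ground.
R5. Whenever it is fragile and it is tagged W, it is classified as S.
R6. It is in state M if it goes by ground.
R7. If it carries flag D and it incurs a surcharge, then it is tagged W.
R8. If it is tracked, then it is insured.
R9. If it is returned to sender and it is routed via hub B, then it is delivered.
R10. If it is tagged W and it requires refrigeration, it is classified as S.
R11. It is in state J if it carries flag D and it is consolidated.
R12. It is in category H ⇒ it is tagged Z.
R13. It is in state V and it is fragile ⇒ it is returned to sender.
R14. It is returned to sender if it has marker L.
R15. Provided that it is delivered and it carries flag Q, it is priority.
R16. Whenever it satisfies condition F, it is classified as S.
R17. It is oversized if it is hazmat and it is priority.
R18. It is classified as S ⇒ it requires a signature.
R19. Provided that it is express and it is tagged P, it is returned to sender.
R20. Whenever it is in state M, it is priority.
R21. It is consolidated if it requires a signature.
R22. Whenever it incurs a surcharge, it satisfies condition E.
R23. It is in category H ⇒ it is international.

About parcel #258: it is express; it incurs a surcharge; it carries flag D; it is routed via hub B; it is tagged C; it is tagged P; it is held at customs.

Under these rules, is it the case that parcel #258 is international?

Yes

By R4 (it incurs a surcharge): it goes by ground.
By R6 (it goes by ground): it is in state M.
By R7 (it carries flag D, it incurs a surcharge): it is tagged W.
By R19 (it is express, it is tagged P): it is returned to sender.
By R20 (it is in state M): it is priority.
By R9 (it is returned to sender, it is routed via hub B): it is delivered.
By R1 (it is delivered, it is routed via hub B): it is fragile.
By R5 (it is fragile, it is tagged W): it is classified as S.
By R18 (it is classified as S): it requires a signature.
By R21 (it requires a signature): it is consolidated.
By R2 (it is consolidated, it is priority): it is in category H.
By R23 (it is in category H): it is international.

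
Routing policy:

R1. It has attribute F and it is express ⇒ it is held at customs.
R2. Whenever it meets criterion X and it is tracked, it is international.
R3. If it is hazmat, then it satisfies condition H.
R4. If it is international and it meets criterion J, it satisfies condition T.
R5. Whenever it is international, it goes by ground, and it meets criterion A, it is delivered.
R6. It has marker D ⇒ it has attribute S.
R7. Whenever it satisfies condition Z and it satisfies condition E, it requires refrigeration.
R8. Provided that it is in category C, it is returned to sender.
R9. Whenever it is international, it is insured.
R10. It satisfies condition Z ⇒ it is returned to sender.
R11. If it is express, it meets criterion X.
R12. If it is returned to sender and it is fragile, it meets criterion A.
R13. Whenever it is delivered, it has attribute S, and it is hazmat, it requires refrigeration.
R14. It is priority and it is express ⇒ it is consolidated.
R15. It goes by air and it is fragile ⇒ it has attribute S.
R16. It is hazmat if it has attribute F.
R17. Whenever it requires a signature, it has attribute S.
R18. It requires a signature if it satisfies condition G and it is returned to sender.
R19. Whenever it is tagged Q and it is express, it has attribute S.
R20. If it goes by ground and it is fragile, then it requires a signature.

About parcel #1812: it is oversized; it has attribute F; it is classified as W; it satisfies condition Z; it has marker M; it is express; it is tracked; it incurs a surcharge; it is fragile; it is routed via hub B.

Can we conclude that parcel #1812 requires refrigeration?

No

Forward chaining from the given facts derives: is held at customs, is returned to sender, meets criterion X, meets criterion A, is hazmat, is international, satisfies condition H, is insured.
Rules concluding "it requires refrigeration": R7 needs "it satisfies condition E"; R13 needs "it is delivered" — none of these are established.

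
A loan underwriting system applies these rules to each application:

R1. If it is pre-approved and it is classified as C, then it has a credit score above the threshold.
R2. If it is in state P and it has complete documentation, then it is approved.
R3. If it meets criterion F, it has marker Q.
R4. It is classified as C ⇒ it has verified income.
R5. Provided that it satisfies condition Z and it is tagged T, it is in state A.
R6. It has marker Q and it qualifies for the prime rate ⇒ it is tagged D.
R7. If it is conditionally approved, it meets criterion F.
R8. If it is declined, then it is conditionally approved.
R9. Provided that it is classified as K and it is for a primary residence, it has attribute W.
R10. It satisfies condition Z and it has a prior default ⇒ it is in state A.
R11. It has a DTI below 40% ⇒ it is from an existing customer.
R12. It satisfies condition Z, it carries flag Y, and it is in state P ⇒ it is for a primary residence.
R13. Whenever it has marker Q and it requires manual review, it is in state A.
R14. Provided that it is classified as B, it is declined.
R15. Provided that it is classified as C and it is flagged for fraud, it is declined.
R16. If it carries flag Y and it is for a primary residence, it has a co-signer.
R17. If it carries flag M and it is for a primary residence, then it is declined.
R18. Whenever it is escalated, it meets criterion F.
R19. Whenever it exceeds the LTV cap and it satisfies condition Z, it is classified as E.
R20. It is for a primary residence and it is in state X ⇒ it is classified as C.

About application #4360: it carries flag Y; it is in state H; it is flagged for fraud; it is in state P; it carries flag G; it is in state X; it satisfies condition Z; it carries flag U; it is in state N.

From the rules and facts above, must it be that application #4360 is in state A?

No

Forward chaining from the given facts derives: is for a primary residence, has a co-signer, is classified as C, has verified income, is declined, is conditionally approved, meets criterion F, has marker Q.
Rules concluding "it is in state A": R5 needs "it is tagged T"; R10 needs "it has a prior default"; R13 needs "it requires manual review" — none of these are established.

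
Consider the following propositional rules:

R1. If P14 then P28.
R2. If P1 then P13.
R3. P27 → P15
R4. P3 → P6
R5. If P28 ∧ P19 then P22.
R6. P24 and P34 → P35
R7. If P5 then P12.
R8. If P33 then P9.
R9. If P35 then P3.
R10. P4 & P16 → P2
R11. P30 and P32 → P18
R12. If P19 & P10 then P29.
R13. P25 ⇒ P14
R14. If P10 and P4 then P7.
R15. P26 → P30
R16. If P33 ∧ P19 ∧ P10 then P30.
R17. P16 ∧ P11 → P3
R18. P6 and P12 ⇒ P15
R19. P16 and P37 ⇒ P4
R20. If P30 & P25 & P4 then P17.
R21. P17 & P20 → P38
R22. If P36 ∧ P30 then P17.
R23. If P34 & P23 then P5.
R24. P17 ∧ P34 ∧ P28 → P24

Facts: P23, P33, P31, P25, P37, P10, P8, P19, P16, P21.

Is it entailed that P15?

No

Forward chaining from the given facts derives: P9, P29, P14, P30, P4, P17, P28, P22, P2, P7.
Rules concluding P15: R3 needs P27; R18 needs P6 — none of these are established.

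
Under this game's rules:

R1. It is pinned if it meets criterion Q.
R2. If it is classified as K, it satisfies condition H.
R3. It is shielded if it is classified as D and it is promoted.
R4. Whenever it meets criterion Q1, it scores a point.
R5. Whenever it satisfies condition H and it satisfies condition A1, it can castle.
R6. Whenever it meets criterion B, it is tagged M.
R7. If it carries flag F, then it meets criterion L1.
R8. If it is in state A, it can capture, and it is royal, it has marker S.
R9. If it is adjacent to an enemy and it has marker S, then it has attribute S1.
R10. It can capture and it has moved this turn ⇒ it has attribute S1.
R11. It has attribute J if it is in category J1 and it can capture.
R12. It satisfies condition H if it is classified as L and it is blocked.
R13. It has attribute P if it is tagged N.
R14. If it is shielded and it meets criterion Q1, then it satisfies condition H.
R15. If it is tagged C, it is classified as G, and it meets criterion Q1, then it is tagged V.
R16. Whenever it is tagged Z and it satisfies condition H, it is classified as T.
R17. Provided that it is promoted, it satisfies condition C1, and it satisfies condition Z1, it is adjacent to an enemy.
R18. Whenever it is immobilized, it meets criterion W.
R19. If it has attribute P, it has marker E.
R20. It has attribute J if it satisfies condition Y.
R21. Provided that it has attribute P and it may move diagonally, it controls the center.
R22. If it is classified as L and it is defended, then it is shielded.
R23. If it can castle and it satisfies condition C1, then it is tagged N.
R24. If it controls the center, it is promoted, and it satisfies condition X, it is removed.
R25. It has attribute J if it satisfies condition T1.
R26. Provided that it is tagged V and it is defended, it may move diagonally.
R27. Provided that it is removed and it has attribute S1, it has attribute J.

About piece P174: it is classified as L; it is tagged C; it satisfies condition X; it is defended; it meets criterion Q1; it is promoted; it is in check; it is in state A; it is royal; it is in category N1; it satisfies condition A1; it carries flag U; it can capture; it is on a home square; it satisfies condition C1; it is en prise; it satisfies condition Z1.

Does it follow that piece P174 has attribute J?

Forward chaining from the given facts derives: scores a point, has marker S, is adjacent to an enemy, is shielded, has attribute S1, satisfies condition H, can castle, is tagged N, has attribute P, has marker E.
Rules concluding "it has attribute J": R11 needs "it is in category J1"; R20 needs "it satisfies condition Y"; R25 needs "it satisfies condition T1"; R27 needs "it is removed" — none of these are established.

No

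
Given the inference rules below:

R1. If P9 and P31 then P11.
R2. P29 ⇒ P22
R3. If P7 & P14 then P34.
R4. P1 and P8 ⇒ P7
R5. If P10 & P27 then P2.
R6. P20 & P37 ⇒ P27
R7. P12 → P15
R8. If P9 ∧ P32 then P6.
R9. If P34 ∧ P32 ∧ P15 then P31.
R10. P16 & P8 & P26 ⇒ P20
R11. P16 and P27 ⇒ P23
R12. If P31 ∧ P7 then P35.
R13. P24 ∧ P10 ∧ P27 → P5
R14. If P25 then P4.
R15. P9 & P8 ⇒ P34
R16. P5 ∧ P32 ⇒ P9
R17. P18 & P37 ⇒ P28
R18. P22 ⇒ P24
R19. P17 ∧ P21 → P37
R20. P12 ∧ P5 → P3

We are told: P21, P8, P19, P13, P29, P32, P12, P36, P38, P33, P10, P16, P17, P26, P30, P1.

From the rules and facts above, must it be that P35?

Yes

P22  (by R2: P29)
P7  (by R4: P1, P8)
P15  (by R7: P12)
P20  (by R10: P16, P8, P26)
P24  (by R18: P22)
P37  (by R19: P17, P21)
P27  (by R6: P20, P37)
P5  (by R13: P24, P10, P27)
P9  (by R16: P5, P32)
P34  (by R15: P9, P8)
P31  (by R9: P34, P32, P15)
P35  (by R12: P31, P7)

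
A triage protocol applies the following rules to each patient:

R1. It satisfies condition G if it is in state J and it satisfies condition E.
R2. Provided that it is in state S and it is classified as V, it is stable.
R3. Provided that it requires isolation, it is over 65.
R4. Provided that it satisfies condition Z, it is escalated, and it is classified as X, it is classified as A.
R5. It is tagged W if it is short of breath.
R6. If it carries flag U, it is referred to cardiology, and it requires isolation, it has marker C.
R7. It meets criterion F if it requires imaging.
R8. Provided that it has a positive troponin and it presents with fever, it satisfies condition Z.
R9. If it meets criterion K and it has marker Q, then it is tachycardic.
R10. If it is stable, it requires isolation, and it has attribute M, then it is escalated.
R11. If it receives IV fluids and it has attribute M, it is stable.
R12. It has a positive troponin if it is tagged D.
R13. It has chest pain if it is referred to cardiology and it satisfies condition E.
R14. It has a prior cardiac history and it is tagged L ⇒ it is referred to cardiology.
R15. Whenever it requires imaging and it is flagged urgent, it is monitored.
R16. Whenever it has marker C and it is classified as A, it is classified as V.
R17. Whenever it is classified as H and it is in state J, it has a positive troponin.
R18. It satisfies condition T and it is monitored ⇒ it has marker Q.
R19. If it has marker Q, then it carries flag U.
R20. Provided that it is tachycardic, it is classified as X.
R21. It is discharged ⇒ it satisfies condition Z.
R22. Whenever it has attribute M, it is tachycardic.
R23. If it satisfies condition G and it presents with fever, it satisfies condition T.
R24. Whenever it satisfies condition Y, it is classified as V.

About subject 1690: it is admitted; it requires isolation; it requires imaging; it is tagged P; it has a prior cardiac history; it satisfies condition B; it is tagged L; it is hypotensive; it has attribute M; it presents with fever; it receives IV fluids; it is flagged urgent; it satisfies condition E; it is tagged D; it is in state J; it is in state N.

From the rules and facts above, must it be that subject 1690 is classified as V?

Yes

By R1 (it is in state J, it satisfies condition E): it satisfies condition G.
By R11 (it receives IV fluids, it has attribute M): it is stable.
By R12 (it is tagged D): it has a positive troponin.
By R14 (it has a prior cardiac history, it is tagged L): it is referred to cardiology.
By R15 (it requires imaging, it is flagged urgent): it is monitored.
By R22 (it has attribute M): it is tachycardic.
By R23 (it satisfies condition G, it presents with fever): it satisfies condition T.
By R8 (it has a positive troponin, it presents with fever): it satisfies condition Z.
By R10 (it is stable, it requires isolation, it has attribute M): it is escalated.
By R18 (it satisfies condition T, it is monitored): it has marker Q.
By R19 (it has marker Q): it carries flag U.
By R20 (it is tachycardic): it is classified as X.
By R4 (it satisfies condition Z, it is escalated, it is classified as X): it is classified as A.
By R6 (it carries flag U, it is referred to cardiology, it requires isolation): it has marker C.
By R16 (it has marker C, it is classified as A): it is classified as V.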